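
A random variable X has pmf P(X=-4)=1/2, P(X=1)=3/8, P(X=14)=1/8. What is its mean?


E[X] = sum(x * P(x))
= -4*1/2 + 1*3/8 + 14*1/8
= 1/8

1/8


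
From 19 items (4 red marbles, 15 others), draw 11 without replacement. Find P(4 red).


P(X=4) = C(4,4)*C(15,7) / C(19,11)
= 1*6435 / 75582
= 6435/75582 = 55/646

55/646


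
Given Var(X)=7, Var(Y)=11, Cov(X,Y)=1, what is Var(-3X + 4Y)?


Var(-3X + 4Y) = (-3)^2*Var(X) + 4^2*Var(Y) + 2*(-3)*4*Cov(X,Y)
= 9*7 + 16*11 - 24*1
= 63 + 176 - 24 = 215

215


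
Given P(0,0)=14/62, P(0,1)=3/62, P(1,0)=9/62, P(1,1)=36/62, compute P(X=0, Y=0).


Read from table: P(X=0, Y=0) = 14/62 = 7/31

7/31


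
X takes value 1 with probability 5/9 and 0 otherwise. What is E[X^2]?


For Bernoulli: X in {0,1}
E[X^2] = 0^2*(1-5/9) + 1^2*5/9 = 5/9

5/9


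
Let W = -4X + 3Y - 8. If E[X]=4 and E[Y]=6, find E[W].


E[-4X + 3Y - 8] = -4*E[X] + 3*E[Y] - 8
= (-4)*(4) + (3)*(6) + (-8)
= -16 + 18 - 8 = -6

-6


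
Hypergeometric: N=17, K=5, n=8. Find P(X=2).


P(X=2) = C(5,2)*C(12,6) / C(17,8)
= 10*924 / 24310
= 9240/24310 = 84/221

84/221


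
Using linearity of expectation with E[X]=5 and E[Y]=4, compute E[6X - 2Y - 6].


E[6X - 2Y - 6] = 6*E[X] - 2*E[Y] - 6
= (6)*(5) + (-2)*(4) + (-6)
= 30 - 8 - 6 = 16

16


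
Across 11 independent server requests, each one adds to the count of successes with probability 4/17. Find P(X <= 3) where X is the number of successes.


P(X<=3) = P(X=0) + P(X=1) + P(X=2) + P(X=3)
= 1792160394037/34271896307633 + 6065773641356/34271896307633 + 9331959448240/34271896307633 + 8614116413760/34271896307633
= 25804009897393/34271896307633

25804009897393/34271896307633


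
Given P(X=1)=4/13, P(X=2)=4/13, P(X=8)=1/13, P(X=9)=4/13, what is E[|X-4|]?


E[|X-4|] = sum(g(x)*P(x))
= 3*4/13 + 2*4/13 + 4*1/13 + 5*4/13
= 44/13

44/13


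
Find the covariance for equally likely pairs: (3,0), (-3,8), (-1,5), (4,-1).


E[X]=3/4, E[Y]=3, E[XY]=-33/4
Cov(X,Y) = E[XY] - E[X]E[Y] = -33/4 - 3/4*3 = -21/2

-21/2


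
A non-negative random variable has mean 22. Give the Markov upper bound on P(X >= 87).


Markov: P(X >= a) <= E[X]/a
P(X >= 87) <= 22/87

22/87


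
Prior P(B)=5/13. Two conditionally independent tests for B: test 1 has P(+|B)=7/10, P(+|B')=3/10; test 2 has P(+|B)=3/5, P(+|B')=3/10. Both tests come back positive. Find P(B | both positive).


After test 1: P(+) = 7/10*5/13 + 3/10*8/13 = 59/130
P(B|+) = (7/26)/(59/130) = 35/59
After test 2 (use post1 as new prior): P(+) = 3/5*35/59 + 3/10*24/59 = 141/295
P(B|+,+) = (21/59)/(141/295) = 35/47

35/47


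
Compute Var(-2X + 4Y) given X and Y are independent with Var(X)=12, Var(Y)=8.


Independence => Cov(X,Y)=0
Var(-2X + 4Y) = (-2)^2*Var(X) + 4^2*Var(Y)
= 4*12 + 16*8 = 176

176


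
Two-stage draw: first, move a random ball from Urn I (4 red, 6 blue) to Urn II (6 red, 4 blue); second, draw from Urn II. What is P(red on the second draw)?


P(transfer red) = 4/10 = 2/5; P(transfer blue) = 3/5
If red transferred: Urn II has 7 red of 11, so P(red|red moved) = 7/11
If blue transferred: Urn II has 6 red of 11, so P(red|blue moved) = 6/11
By total probability: P(red) = 2/5*7/11 + 3/5*6/11 = 32/55

32/55


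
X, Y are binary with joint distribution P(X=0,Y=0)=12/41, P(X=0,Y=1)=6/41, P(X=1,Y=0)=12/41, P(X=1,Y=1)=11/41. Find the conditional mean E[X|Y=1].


P(Y=1) = 17/41
E[X|Y=1] = (0*6 + 1*11)/17 = 11/17

11/17


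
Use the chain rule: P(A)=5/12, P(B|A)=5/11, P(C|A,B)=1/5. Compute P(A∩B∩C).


P(A∩B∩C) = P(A) * P(B|A) * P(C|A∩B)
= 5/12 * 5/11 * 1/5
= 25/132 * 1/5 = 5/132

5/132


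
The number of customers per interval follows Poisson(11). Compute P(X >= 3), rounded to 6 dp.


P(X>=3) = 1 - P(X<=2) = 1 - (e^(-11)*11^0/0! + e^(-11)*11^1/1! + e^(-11)*11^2/2!)
≈ 1 - (0.0000167017 + 0.0001837187 + 0.0010104529)
= 1 - 0.0012108733 = 0.9987891267
≈ 0.998789

0.998789


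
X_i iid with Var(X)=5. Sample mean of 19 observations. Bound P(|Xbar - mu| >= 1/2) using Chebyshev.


Var(Xbar) = Var(X)/n = 5/19
Chebyshev: P(|Xbar-mu| >= 1/2) <= Var(Xbar)/(1/2)^2 = (5/19)/(1/4) = 20/19
Bound exceeds 1, so trivial bound: 1

1


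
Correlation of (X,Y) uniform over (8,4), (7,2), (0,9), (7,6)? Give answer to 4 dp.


Cov(X,Y) = -6.8750, Var(X) = 10.2500, Var(Y) = 6.6875
rho = Cov/(sqrt(VarX)*sqrt(VarY)) = -0.8304

-0.8304


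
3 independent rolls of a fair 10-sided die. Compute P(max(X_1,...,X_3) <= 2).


P(max <= 2) = P(all X_i <= 2) = (P(X_1 <= 2))^3
= (2/10)^3 = (1/5)^3 = 1/125

1/125


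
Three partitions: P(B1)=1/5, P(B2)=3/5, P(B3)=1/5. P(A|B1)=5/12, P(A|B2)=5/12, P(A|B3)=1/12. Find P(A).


P(A) = P(A|B1)P(B1) + P(A|B2)P(B2) + P(A|B3)P(B3)
= 5/12*1/5 + 5/12*3/5 + 1/12*1/5
= 1/12 + 1/4 + 1/60 = 7/20

7/20


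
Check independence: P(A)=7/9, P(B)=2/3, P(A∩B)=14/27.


P(A)*P(B) = 7/9*2/3 = 14/27
P(A∩B) = 14/27, which equals P(A)P(B), so independent

Yes, A and B are independent


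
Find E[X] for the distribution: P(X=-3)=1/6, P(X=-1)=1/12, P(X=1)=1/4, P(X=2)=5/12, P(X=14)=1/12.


E[X] = sum(x * P(x))
= -3*1/6 - 1*1/12 + 1*1/4 + 2*5/12 + 14*1/12
= 5/3

5/3


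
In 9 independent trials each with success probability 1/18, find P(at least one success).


P(at least one) = 1 - P(none)
P(none) = (1 - 1/18)^9 = (17/18)^9 = 118587876497/198359290368
P(at least one) = 1 - 118587876497/198359290368 = 79771413871/198359290368

79771413871/198359290368


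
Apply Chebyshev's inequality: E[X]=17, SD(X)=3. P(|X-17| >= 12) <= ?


k = 12/3 = 4
Chebyshev: P(|X-mu| >= k*sigma) <= 1/k^2 = 1/4^2 = 1/16

1/16


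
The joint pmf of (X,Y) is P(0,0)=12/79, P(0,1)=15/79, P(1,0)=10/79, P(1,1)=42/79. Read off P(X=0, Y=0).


Read from table: P(X=0, Y=0) = 12/79

12/79


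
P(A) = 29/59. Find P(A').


P(A') = 1 - P(A) = 1 - 29/59 = 30/59

30/59


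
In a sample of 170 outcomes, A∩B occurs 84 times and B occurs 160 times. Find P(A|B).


P(A|B) = P(A∩B)/P(B) = (84/170)/(160/170) = 84/160 = 21/40

21/40


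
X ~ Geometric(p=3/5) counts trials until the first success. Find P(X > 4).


P(X > 4) = P(first 4 trials all fail) = (1-p)^4 = (2/5)^4 = 16/625

16/625


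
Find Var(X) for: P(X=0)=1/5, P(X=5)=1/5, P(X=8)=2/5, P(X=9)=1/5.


E[X] = 6, E[X^2] = 234/5
Var(X) = E[X^2] - (E[X])^2 = 234/5 - (6)^2 = 54/5

54/5


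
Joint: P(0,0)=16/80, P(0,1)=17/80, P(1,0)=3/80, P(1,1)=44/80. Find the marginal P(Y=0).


P(Y=0) = P(0,0)+P(1,0) = 16/80 + 3/80 = 19/80

19/80


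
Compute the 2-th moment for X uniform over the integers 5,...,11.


E[X^2] = (1/7) * sum(x^2 for x=5..11)
= 476/7 = 68

68


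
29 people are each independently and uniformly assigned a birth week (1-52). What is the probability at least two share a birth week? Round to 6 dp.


P(all different) = prod((52-i)/52 for i=0..28) = 0.000054
P(at least one match) = 1 - 0.000054 = 0.999946

0.999946


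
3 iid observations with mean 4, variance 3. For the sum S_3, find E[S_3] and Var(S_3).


E[S_n] = n*mu = 3*4 = 12
Var(S_n) = n*sigma^2 = 3*3 = 9

E[S_3]=12, Var(S_3)=9


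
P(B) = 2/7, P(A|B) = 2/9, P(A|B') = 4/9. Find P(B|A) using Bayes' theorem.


P(A) = P(A|B)P(B) + P(A|B')P(B') = 2/9*2/7 + 4/9*5/7 = 8/21
P(B|A) = P(A|B)P(B)/P(A) = (4/63)/(8/21) = 1/6

1/6


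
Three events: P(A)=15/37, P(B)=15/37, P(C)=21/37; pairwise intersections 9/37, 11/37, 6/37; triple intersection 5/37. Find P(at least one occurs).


P(A∪B∪C) = P(A)+P(B)+P(C) - P(AB)-P(AC)-P(BC) + P(ABC)
= 15/37+15/37+21/37 - 9/37-11/37-6/37 + 5/37
= 30/37

30/37


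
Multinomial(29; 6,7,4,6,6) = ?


29! = 8841761993739701954543616000000
Denominator: 6!=720 * 7!=5040 * 4!=24 * 6!=720 * 6!=720
Coefficient = 8841761993739701954543616000000 / 45148078080000 = 195839166798475200

195839166798475200


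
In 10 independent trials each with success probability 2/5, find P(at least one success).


P(at least one) = 1 - P(none)
P(none) = (1 - 2/5)^10 = (3/5)^10 = 59049/9765625
P(at least one) = 1 - 59049/9765625 = 9706576/9765625

9706576/9765625


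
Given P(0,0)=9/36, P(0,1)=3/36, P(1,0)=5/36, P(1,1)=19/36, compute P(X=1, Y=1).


Read from table: P(X=1, Y=1) = 19/36

19/36


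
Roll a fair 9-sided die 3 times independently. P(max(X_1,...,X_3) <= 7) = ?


P(max <= 7) = P(all X_i <= 7) = (P(X_1 <= 7))^3
= (7/9)^3 = 343/729

343/729


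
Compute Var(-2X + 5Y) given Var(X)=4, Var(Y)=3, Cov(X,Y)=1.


Var(-2X + 5Y) = (-2)^2*Var(X) + 5^2*Var(Y) + 2*(-2)*5*Cov(X,Y)
= 4*4 + 25*3 - 20*1
= 16 + 75 - 20 = 71

71


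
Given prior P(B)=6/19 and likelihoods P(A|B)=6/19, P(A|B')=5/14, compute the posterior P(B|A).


P(A) = P(A|B)P(B) + P(A|B')P(B') = 6/19*6/19 + 5/14*13/19 = 1739/5054
P(B|A) = P(A|B)P(B)/P(A) = (36/361)/(1739/5054) = 504/1739

504/1739


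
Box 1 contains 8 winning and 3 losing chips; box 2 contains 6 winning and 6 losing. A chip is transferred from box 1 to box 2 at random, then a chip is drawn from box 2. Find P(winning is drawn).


P(transfer winning) = 8/11; P(transfer losing) = 3/11
If winning transferred: Urn II has 7 winning of 13, so P(winning|winning moved) = 7/13
If losing transferred: Urn II has 6 winning of 13, so P(winning|losing moved) = 6/13
By total probability: P(winning) = 8/11*7/13 + 3/11*6/13 = 74/143

74/143


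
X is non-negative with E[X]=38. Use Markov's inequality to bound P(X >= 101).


Markov: P(X >= a) <= E[X]/a
P(X >= 101) <= 38/101

38/101


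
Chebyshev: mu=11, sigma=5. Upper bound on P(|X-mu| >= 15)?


k = 15/5 = 3
Chebyshev: P(|X-mu| >= k*sigma) <= 1/k^2 = 1/3^2 = 1/9

1/9


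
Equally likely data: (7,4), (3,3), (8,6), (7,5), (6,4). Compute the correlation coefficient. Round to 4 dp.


Cov(X,Y) = 1.5200, Var(X) = 2.9600, Var(Y) = 1.0400
rho = Cov/(sqrt(VarX)*sqrt(VarY)) = 0.8663

0.8663


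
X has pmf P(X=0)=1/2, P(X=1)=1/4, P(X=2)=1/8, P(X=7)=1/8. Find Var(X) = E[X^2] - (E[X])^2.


E[X] = 11/8, E[X^2] = 55/8
Var(X) = E[X^2] - (E[X])^2 = 55/8 - (11/8)^2 = 319/64

319/64


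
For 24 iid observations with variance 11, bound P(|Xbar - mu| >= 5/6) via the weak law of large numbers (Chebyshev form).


Var(Xbar) = Var(X)/n = 11/24
Chebyshev: P(|Xbar-mu| >= 5/6) <= Var(Xbar)/(5/6)^2 = (11/24)/(25/36) = 33/50

33/50


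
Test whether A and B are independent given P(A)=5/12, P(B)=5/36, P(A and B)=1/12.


P(A)*P(B) = 5/12*5/36 = 25/432
P(A∩B) = 1/12 != 25/432, so not independent

No, A and B are not independent


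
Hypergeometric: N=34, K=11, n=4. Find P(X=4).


P(X=4) = C(11,4)*C(23,0) / C(34,4)
= 330*1 / 46376
= 330/46376 = 15/2108

15/2108


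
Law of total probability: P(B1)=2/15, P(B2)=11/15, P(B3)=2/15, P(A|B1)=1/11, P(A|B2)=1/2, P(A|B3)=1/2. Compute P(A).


P(A) = P(A|B1)P(B1) + P(A|B2)P(B2) + P(A|B3)P(B3)
= 1/11*2/15 + 1/2*11/15 + 1/2*2/15
= 2/165 + 11/30 + 1/15 = 49/110

49/110


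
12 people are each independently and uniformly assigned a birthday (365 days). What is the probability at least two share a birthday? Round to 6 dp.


P(all different) = prod((365-i)/365 for i=0..11) = 0.832975
P(at least one match) = 1 - 0.832975 = 0.167025

0.167025


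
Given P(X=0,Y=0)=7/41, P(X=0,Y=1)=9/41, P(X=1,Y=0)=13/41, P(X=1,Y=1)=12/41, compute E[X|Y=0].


P(Y=0) = 20/41
E[X|Y=0] = (0*7 + 1*13)/20 = 13/20

13/20


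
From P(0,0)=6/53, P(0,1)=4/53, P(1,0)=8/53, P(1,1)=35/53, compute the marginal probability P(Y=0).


P(Y=0) = P(0,0)+P(1,0) = 6/53 + 8/53 = 14/53

14/53


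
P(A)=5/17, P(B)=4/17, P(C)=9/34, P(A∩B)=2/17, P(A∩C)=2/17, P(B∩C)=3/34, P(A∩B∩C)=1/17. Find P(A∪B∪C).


P(A∪B∪C) = P(A)+P(B)+P(C) - P(AB)-P(AC)-P(BC) + P(ABC)
= 5/17+4/17+9/34 - 2/17-2/17-3/34 + 1/17
= 9/17

9/17


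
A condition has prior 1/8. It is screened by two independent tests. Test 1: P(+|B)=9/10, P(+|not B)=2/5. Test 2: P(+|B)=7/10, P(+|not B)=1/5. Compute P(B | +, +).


After test 1: P(+) = 9/10*1/8 + 2/5*7/8 = 37/80
P(B|+) = (9/80)/(37/80) = 9/37
After test 2 (use post1 as new prior): P(+) = 7/10*9/37 + 1/5*28/37 = 119/370
P(B|+,+) = (63/370)/(119/370) = 9/17

9/17


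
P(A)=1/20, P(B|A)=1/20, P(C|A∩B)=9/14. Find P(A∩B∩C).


P(A∩B∩C) = P(A) * P(B|A) * P(C|A∩B)
= 1/20 * 1/20 * 9/14
= 1/400 * 9/14 = 9/5600

9/5600


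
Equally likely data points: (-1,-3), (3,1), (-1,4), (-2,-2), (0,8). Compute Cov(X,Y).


E[X]=-1/5, E[Y]=8/5, E[XY]=6/5
Cov(X,Y) = E[XY] - E[X]E[Y] = 6/5 + 1/5*8/5 = 38/25

38/25


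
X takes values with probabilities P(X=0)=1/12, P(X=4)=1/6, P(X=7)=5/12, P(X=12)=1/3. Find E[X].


E[X] = sum(x * P(x))
= 0*1/12 + 4*1/6 + 7*5/12 + 12*1/3
= 91/12

91/12


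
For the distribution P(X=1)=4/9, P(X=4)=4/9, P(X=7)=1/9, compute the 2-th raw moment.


E[X^2] = sum(x^2 * P(x))
= 1*4/9 + 16*4/9 + 49*1/9
= 13

13


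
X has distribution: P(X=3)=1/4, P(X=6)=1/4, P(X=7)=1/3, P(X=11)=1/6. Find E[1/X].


E[1/X] = sum(g(x)*P(x))
= 1/3*1/4 + 1/6*1/4 + 1/7*1/3 + 1/11*1/6
= 347/1848

347/1848


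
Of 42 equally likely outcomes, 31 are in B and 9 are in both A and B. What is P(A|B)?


P(A|B) = P(A∩B)/P(B) = (9/42)/(31/42) = 9/31

9/31


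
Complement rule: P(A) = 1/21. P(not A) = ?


P(A') = 1 - P(A) = 1 - 1/21 = 20/21

20/21


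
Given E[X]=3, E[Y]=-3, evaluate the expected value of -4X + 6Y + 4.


E[-4X + 6Y + 4] = -4*E[X] + 6*E[Y] + 4
= (-4)*(3) + (6)*(-3) + (4)
= -12 - 18 + 4 = -26

-26


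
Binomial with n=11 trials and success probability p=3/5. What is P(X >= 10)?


P(X>=10) = P(X=10) + P(X=11)
= 1299078/48828125 + 177147/48828125
= 59049/1953125

59049/1953125


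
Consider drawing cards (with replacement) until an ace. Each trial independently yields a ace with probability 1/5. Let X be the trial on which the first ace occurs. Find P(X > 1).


P(X > 1) = P(first 1 trials all fail) = (1-p)^1 = (4/5)^1 = 4/5

4/5


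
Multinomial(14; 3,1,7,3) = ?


14! = 87178291200
Denominator: 3!=6 * 1!=1 * 7!=5040 * 3!=6
Coefficient = 87178291200 / 181440 = 480480

480480


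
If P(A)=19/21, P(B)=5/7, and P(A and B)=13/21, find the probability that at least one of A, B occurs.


P(A∪B) = P(A) + P(B) - P(A∩B)
= 19/21 + 5/7 - 13/21 = 1

1


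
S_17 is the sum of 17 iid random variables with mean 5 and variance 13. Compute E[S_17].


E[S_n] = n*E[X_1] = 17*5 = 85

85


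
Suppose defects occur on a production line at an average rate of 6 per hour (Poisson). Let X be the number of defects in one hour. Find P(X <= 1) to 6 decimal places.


P(X<=1) = e^(-6)*6^0/0! + e^(-6)*6^1/1!
≈ 0.0024787522 + 0.0148725131
= 0.0173512653
≈ 0.017351

0.017351


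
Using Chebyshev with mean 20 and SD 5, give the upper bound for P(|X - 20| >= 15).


k = 15/5 = 3
Chebyshev: P(|X-mu| >= k*sigma) <= 1/k^2 = 1/3^2 = 1/9

1/9


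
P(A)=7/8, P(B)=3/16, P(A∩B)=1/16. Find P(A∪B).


P(A∪B) = P(A) + P(B) - P(A∩B)
= 7/8 + 3/16 - 1/16 = 1

1


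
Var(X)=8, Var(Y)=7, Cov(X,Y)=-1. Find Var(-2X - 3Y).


Var(-2X - 3Y) = (-2)^2*Var(X) + (-3)^2*Var(Y) + 2*(-2)*(-3)*Cov(X,Y)
= 4*8 + 9*7 + 12*(-1)
= 32 + 63 - 12 = 83

83


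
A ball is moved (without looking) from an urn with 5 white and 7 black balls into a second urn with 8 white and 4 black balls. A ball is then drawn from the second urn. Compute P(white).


P(transfer white) = 5/12; P(transfer black) = 7/12
If white transferred: Urn II has 9 white of 13, so P(white|white moved) = 9/13
If black transferred: Urn II has 8 white of 13, so P(white|black moved) = 8/13
By total probability: P(white) = 5/12*9/13 + 7/12*8/13 = 101/156

101/156


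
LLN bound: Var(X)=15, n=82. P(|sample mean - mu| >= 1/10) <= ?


Var(Xbar) = Var(X)/n = 15/82
Chebyshev: P(|Xbar-mu| >= 1/10) <= Var(Xbar)/(1/10)^2 = (15/82)/(1/100) = 750/41
Bound exceeds 1, so trivial bound: 1

1


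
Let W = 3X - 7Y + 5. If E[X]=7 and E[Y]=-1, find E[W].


E[3X - 7Y + 5] = 3*E[X] - 7*E[Y] + 5
= (3)*(7) + (-7)*(-1) + (5)
= 21 + 7 + 5 = 33

33


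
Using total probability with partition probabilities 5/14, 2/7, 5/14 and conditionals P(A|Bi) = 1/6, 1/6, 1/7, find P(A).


P(A) = P(A|B1)P(B1) + P(A|B2)P(B2) + P(A|B3)P(B3)
= 1/6*5/14 + 1/6*2/7 + 1/7*5/14
= 5/84 + 1/21 + 5/98 = 31/196

31/196


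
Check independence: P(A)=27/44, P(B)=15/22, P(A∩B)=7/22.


P(A)*P(B) = 27/44*15/22 = 405/968
P(A∩B) = 7/22 != 405/968, so not independent

No, A and B are not independent


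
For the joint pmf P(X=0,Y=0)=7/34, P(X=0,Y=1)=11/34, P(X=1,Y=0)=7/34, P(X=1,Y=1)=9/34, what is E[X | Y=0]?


P(Y=0) = 14/34
E[X|Y=0] = (0*7 + 1*7)/14 = 7/14 = 1/2

1/2


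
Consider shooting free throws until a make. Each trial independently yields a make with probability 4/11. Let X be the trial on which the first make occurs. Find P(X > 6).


P(X > 6) = P(first 6 trials all fail) = (1-p)^6 = (7/11)^6 = 117649/1771561

117649/1771561


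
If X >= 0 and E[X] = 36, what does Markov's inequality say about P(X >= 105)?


Markov: P(X >= a) <= E[X]/a
P(X >= 105) <= 36/105 = 12/35

12/35


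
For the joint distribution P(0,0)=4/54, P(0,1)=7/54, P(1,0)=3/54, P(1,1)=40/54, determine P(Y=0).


P(Y=0) = P(0,0)+P(1,0) = 4/54 + 3/54 = 7/54

7/54


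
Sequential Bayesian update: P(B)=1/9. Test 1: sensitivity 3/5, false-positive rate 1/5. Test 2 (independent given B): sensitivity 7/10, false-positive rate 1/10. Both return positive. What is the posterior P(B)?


After test 1: P(+) = 3/5*1/9 + 1/5*8/9 = 11/45
P(B|+) = (1/15)/(11/45) = 3/11
After test 2 (use post1 as new prior): P(+) = 7/10*3/11 + 1/10*8/11 = 29/110
P(B|+,+) = (21/110)/(29/110) = 21/29

21/29


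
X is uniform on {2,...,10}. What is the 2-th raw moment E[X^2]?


E[X^2] = (1/9) * sum(x^2 for x=2..10)
= 384/9 = 128/3

128/3


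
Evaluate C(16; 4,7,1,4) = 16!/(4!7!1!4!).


16! = 20922789888000
Denominator: 4!=24 * 7!=5040 * 1!=1 * 4!=24
Coefficient = 20922789888000 / 2903040 = 7207200

7207200


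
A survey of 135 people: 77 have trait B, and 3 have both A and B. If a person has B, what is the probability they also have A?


P(A|B) = P(A∩B)/P(B) = (3/135)/(77/135) = 3/77

3/77


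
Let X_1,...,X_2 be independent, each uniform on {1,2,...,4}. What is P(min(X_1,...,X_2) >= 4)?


P(min >= 4) = P(all X_i >= 4) = (P(X_1 >= 4))^2
= (1/4)^2 = 1/16

1/16


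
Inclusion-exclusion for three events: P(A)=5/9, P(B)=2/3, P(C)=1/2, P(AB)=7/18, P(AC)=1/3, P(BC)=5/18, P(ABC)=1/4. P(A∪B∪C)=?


P(A∪B∪C) = P(A)+P(B)+P(C) - P(AB)-P(AC)-P(BC) + P(ABC)
= 5/9+2/3+1/2 - 7/18-1/3-5/18 + 1/4
= 35/36

35/36


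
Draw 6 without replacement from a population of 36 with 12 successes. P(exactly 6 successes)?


P(X=6) = C(12,6)*C(24,0) / C(36,6)
= 924*1 / 1947792
= 924/1947792 = 1/2108

1/2108


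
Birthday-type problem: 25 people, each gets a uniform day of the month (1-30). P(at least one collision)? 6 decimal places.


P(all different) = prod((30-i)/30 for i=0..24) = 0.000000
P(at least one match) = 1 - 0.000000 = 1.000000

1.000000


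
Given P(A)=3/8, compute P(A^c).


P(A') = 1 - P(A) = 1 - 3/8 = 5/8

5/8


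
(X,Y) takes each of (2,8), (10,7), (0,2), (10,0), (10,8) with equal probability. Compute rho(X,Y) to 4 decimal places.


Cov(X,Y) = 1.2000, Var(X) = 19.8400, Var(Y) = 11.2000
rho = Cov/(sqrt(VarX)*sqrt(VarY)) = 0.0805

0.0805


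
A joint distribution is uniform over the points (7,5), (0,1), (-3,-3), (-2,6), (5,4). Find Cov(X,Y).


E[X]=7/5, E[Y]=13/5, E[XY]=52/5
Cov(X,Y) = E[XY] - E[X]E[Y] = 52/5 - 7/5*13/5 = 169/25

169/25


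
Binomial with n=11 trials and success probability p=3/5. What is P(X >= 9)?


P(X>=9) = P(X=9) + P(X=10) + P(X=11)
= 866052/9765625 + 1299078/48828125 + 177147/48828125
= 1161297/9765625

1161297/9765625


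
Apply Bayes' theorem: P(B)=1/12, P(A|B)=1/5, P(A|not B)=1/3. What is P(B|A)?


P(A) = P(A|B)P(B) + P(A|B')P(B') = 1/5*1/12 + 1/3*11/12 = 29/90
P(B|A) = P(A|B)P(B)/P(A) = (1/60)/(29/90) = 3/58

3/58


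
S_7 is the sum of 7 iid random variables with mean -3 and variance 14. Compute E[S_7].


E[S_n] = n*E[X_1] = 7*-3 = -21

-21


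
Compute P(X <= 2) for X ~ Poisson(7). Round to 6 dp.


P(X<=2) = e^(-7)*7^0/0! + e^(-7)*7^1/1! + e^(-7)*7^2/2!
≈ 0.0009118820 + 0.0063831738 + 0.0223411082
= 0.0296361640
≈ 0.029636

0.029636


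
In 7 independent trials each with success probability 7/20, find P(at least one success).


P(at least one) = 1 - P(none)
P(none) = (1 - 7/20)^7 = (13/20)^7 = 62748517/1280000000
P(at least one) = 1 - 62748517/1280000000 = 1217251483/1280000000

1217251483/1280000000


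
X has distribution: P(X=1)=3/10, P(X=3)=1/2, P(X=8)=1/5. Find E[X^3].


E[X^3] = sum(g(x)*P(x))
= 1*3/10 + 27*1/2 + 512*1/5
= 581/5

581/5


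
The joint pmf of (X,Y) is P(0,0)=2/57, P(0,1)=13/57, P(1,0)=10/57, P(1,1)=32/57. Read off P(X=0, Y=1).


Read from table: P(X=0, Y=1) = 13/57

13/57


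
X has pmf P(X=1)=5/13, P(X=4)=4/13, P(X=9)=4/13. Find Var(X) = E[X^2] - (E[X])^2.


E[X] = 57/13, E[X^2] = 393/13
Var(X) = E[X^2] - (E[X])^2 = 393/13 - (57/13)^2 = 1860/169

1860/169


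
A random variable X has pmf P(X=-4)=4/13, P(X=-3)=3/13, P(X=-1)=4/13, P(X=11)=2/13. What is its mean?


E[X] = sum(x * P(x))
= -4*4/13 - 3*3/13 - 1*4/13 + 11*2/13
= -7/13

-7/13


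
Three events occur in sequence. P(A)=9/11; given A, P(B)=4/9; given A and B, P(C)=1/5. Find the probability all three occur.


P(A∩B∩C) = P(A) * P(B|A) * P(C|A∩B)
= 9/11 * 4/9 * 1/5
= 4/11 * 1/5 = 4/55

4/55


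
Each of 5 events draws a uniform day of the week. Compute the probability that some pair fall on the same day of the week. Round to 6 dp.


P(all different) = prod((7-i)/7 for i=0..4) = 0.149938
P(at least one match) = 1 - 0.149938 = 0.850062

0.850062


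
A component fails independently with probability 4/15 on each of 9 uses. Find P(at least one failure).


P(at least one) = 1 - P(none)
P(none) = (1 - 4/15)^9 = (11/15)^9 = 2357947691/38443359375
P(at least one) = 1 - 2357947691/38443359375 = 36085411684/38443359375

36085411684/38443359375


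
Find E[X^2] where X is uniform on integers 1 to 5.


E[X^2] = (1/5) * sum(x^2 for x=1..5)
= 55/5 = 11

11


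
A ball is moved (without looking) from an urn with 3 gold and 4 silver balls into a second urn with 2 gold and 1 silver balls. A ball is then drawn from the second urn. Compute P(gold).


P(transfer gold) = 3/7; P(transfer silver) = 4/7
If gold transferred: Urn II has 3 gold of 4, so P(gold|gold moved) = 3/4
If silver transferred: Urn II has 2 gold of 4, so P(gold|silver moved) = 1/2
By total probability: P(gold) = 3/7*3/4 + 4/7*1/2 = 17/28

17/28


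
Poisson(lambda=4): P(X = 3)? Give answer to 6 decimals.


P(X=3) = e^(-4) * 4^3 / 3!
≈ 0.01831563889 * 64 / 6
≈ 0.195367

0.195367


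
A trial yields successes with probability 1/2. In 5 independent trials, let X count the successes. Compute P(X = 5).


P(X=5) = C(5,5) * p^5 * (1-p)^0
= 1 * 1/32 * 1
= 1/32

1/32


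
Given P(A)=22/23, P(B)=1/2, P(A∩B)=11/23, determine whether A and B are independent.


P(A)*P(B) = 22/23*1/2 = 11/23
P(A∩B) = 11/23, which equals P(A)P(B), so independent

Yes, A and B are independent


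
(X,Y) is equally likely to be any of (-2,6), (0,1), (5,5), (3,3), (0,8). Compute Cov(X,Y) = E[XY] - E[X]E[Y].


E[X]=6/5, E[Y]=23/5, E[XY]=22/5
Cov(X,Y) = E[XY] - E[X]E[Y] = 22/5 - 6/5*23/5 = -28/25

-28/25


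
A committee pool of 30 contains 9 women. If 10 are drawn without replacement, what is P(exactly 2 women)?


P(X=2) = C(9,2)*C(21,8) / C(30,10)
= 36*203490 / 30045015
= 7325640/30045015 = 23256/95381

23256/95381


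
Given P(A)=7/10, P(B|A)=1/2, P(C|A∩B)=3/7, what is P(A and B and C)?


P(A∩B∩C) = P(A) * P(B|A) * P(C|A∩B)
= 7/10 * 1/2 * 3/7
= 7/20 * 3/7 = 3/20

3/20


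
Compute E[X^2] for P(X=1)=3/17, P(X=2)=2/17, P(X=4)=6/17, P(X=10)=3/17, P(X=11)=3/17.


E[X^2] = sum(g(x)*P(x))
= 1*3/17 + 4*2/17 + 16*6/17 + 100*3/17 + 121*3/17
= 770/17

770/17


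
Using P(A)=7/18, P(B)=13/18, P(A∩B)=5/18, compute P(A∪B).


P(A∪B) = P(A) + P(B) - P(A∩B)
= 7/18 + 13/18 - 5/18 = 5/6

5/6


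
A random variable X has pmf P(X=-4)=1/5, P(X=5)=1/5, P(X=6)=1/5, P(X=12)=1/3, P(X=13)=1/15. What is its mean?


E[X] = sum(x * P(x))
= -4*1/5 + 5*1/5 + 6*1/5 + 12*1/3 + 13*1/15
= 94/15

94/15


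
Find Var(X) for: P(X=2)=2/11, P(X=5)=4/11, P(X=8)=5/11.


E[X] = 64/11, E[X^2] = 428/11
Var(X) = E[X^2] - (E[X])^2 = 428/11 - (64/11)^2 = 612/121

612/121


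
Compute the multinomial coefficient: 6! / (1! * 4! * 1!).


6! = 720
Denominator: 1!=1 * 4!=24 * 1!=1
Coefficient = 720 / 24 = 30

30


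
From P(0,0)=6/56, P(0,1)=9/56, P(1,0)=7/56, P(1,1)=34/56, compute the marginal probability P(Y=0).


P(Y=0) = P(0,0)+P(1,0) = 6/56 + 7/56 = 13/56

13/56


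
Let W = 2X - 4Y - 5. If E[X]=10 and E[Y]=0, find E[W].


E[2X - 4Y - 5] = 2*E[X] - 4*E[Y] - 5
= (2)*(10) + (-4)*(0) + (-5)
= 20 + 0 - 5 = 15

15


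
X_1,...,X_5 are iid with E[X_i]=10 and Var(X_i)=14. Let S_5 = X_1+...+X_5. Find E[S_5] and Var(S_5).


E[S_n] = n*mu = 5*10 = 50
Var(S_n) = n*sigma^2 = 5*14 = 70

E[S_5]=50, Var(S_5)=70


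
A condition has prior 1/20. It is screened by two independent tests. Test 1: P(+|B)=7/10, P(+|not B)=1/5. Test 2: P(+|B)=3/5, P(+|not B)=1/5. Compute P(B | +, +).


After test 1: P(+) = 7/10*1/20 + 1/5*19/20 = 9/40
P(B|+) = (7/200)/(9/40) = 7/45
After test 2 (use post1 as new prior): P(+) = 3/5*7/45 + 1/5*38/45 = 59/225
P(B|+,+) = (7/75)/(59/225) = 21/59

21/59


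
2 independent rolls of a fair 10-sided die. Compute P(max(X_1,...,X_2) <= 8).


P(max <= 8) = P(all X_i <= 8) = (P(X_1 <= 8))^2
= (8/10)^2 = (4/5)^2 = 16/25

16/25


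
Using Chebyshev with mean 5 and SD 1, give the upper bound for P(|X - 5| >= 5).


k = 5/1 = 5
Chebyshev: P(|X-mu| >= k*sigma) <= 1/k^2 = 1/5^2 = 1/25

1/25


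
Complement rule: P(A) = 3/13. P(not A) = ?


P(A') = 1 - P(A) = 1 - 3/13 = 10/13

10/13


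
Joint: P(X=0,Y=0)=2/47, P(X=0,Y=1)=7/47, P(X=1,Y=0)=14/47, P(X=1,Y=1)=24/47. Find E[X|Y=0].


P(Y=0) = 16/47
E[X|Y=0] = (0*2 + 1*14)/16 = 14/16 = 7/8

7/8


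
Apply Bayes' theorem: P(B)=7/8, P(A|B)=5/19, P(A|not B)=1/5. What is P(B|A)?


P(A) = P(A|B)P(B) + P(A|B')P(B') = 5/19*7/8 + 1/5*1/8 = 97/380
P(B|A) = P(A|B)P(B)/P(A) = (35/152)/(97/380) = 175/194

175/194


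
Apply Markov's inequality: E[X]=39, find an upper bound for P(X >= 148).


Markov: P(X >= a) <= E[X]/a
P(X >= 148) <= 39/148

39/148


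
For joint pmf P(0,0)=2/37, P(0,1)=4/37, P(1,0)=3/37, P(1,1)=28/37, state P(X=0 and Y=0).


Read from table: P(X=0, Y=0) = 2/37

2/37


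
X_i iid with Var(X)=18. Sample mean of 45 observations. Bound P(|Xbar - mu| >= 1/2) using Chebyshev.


Var(Xbar) = Var(X)/n = 18/45
Chebyshev: P(|Xbar-mu| >= 1/2) <= Var(Xbar)/(1/2)^2 = (2/5)/(1/4) = 8/5
Bound exceeds 1, so trivial bound: 1

1


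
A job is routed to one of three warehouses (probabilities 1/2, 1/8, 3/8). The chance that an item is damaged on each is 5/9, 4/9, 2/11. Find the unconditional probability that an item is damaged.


P(A) = P(A|B1)P(B1) + P(A|B2)P(B2) + P(A|B3)P(B3)
= 5/9*1/2 + 4/9*1/8 + 2/11*3/8
= 5/18 + 1/18 + 3/44 = 53/132

53/132


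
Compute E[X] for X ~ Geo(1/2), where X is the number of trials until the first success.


For geometric (trials until first success), E[X] = 1/p = 1/(1/2) = 2

2


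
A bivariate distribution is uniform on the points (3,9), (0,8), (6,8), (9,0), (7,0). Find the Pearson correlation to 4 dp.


Cov(X,Y) = -10.0000, Var(X) = 10.0000, Var(Y) = 16.8000
rho = Cov/(sqrt(VarX)*sqrt(VarY)) = -0.7715

-0.7715


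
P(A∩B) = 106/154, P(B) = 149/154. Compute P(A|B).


P(A|B) = P(A∩B)/P(B) = (106/154)/(149/154) = 106/149

106/149


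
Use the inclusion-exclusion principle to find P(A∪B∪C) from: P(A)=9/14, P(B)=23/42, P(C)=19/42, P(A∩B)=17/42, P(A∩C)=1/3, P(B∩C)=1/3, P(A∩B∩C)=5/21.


P(A∪B∪C) = P(A)+P(B)+P(C) - P(AB)-P(AC)-P(BC) + P(ABC)
= 9/14+23/42+19/42 - 17/42-1/3-1/3 + 5/21
= 17/21

17/21


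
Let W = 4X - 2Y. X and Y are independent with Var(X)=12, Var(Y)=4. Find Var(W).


Independence => Cov(X,Y)=0
Var(4X - 2Y) = 4^2*Var(X) + (-2)^2*Var(Y)
= 16*12 + 4*4 = 208

208


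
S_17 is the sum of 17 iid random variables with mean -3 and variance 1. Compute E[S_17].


E[S_n] = n*E[X_1] = 17*-3 = -51

-51


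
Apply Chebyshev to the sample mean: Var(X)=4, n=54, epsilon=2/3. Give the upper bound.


Var(Xbar) = Var(X)/n = 4/54
Chebyshev: P(|Xbar-mu| >= 2/3) <= Var(Xbar)/(2/3)^2 = (2/27)/(4/9) = 1/6

1/6


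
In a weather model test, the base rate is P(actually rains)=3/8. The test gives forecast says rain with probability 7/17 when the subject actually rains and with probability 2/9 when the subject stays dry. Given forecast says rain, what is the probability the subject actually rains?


P(A) = P(A|B)P(B) + P(A|B')P(B') = 7/17*3/8 + 2/9*5/8 = 359/1224
P(B|A) = P(A|B)P(B)/P(A) = (21/136)/(359/1224) = 189/359

189/359


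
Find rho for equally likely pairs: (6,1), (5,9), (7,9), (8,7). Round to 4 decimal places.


Cov(X,Y) = 0.2500, Var(X) = 1.2500, Var(Y) = 10.7500
rho = Cov/(sqrt(VarX)*sqrt(VarY)) = 0.0682

0.0682


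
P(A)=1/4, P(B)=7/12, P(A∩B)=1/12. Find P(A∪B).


P(A∪B) = P(A) + P(B) - P(A∩B)
= 1/4 + 7/12 - 1/12 = 3/4

3/4


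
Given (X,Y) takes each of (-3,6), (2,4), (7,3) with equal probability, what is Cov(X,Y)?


E[X]=2, E[Y]=13/3, E[XY]=11/3
Cov(X,Y) = E[XY] - E[X]E[Y] = 11/3 - 2*13/3 = -5

-5


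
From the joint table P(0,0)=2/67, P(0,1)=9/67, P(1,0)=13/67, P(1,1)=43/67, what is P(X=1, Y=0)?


Read from table: P(X=1, Y=0) = 13/67

13/67


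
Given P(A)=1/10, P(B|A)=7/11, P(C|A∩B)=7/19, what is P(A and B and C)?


P(A∩B∩C) = P(A) * P(B|A) * P(C|A∩B)
= 1/10 * 7/11 * 7/19
= 7/110 * 7/19 = 49/2090

49/2090


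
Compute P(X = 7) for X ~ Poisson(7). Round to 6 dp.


P(X=7) = e^(-7) * 7^7 / 7!
≈ 0.0009118819656 * 823543 / 5040
≈ 0.149003

0.149003


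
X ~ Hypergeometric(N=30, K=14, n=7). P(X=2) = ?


P(X=2) = C(14,2)*C(16,5) / C(30,7)
= 91*4368 / 2035800
= 397488/2035800 = 1274/6525

1274/6525


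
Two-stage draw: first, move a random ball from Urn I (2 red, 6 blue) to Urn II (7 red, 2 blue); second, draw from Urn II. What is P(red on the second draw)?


P(transfer red) = 2/8 = 1/4; P(transfer blue) = 3/4
If red transferred: Urn II has 8 red of 10, so P(red|red moved) = 4/5
If blue transferred: Urn II has 7 red of 10, so P(red|blue moved) = 7/10
By total probability: P(red) = 1/4*4/5 + 3/4*7/10 = 29/40

29/40


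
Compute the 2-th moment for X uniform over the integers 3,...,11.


E[X^2] = (1/9) * sum(x^2 for x=3..11)
= 501/9 = 167/3

167/3


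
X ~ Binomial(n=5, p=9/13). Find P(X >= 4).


P(X>=4) = P(X=4) + P(X=5)
= 131220/371293 + 59049/371293
= 190269/371293

190269/371293


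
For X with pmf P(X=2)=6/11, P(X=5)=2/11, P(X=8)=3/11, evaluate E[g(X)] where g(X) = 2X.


E[2X] = sum(g(x)*P(x))
= 4*6/11 + 10*2/11 + 16*3/11
= 92/11

92/11


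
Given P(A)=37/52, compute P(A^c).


P(A') = 1 - P(A) = 1 - 37/52 = 15/52

15/52


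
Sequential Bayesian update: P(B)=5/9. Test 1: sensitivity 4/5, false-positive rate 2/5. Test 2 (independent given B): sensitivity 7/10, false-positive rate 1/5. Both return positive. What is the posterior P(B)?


After test 1: P(+) = 4/5*5/9 + 2/5*4/9 = 28/45
P(B|+) = (4/9)/(28/45) = 5/7
After test 2 (use post1 as new prior): P(+) = 7/10*5/7 + 1/5*2/7 = 39/70
P(B|+,+) = (1/2)/(39/70) = 35/39

35/39


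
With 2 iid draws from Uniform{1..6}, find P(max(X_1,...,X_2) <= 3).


P(max <= 3) = P(all X_i <= 3) = (P(X_1 <= 3))^2
= (3/6)^2 = (1/2)^2 = 1/4

1/4


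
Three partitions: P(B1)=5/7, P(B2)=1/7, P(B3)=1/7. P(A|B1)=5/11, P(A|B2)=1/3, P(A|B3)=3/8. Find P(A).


P(A) = P(A|B1)P(B1) + P(A|B2)P(B2) + P(A|B3)P(B3)
= 5/11*5/7 + 1/3*1/7 + 3/8*1/7
= 25/77 + 1/21 + 3/56 = 787/1848

787/1848


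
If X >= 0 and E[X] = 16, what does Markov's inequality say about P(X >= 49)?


Markov: P(X >= a) <= E[X]/a
P(X >= 49) <= 16/49

16/49


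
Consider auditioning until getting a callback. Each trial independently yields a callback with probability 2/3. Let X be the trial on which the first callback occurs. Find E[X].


For geometric (trials until first success), E[X] = 1/p = 1/(2/3) = 3/2

3/2


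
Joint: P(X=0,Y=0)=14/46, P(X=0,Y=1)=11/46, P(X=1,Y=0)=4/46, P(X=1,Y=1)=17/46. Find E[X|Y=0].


P(Y=0) = 18/46
E[X|Y=0] = (0*14 + 1*4)/18 = 4/18 = 2/9

2/9


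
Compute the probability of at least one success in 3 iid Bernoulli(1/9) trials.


P(at least one) = 1 - P(none)
P(none) = (1 - 1/9)^3 = (8/9)^3 = 512/729
P(at least one) = 1 - 512/729 = 217/729

217/729


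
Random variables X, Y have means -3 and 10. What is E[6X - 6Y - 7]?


E[6X - 6Y - 7] = 6*E[X] - 6*E[Y] - 7
= (6)*(-3) + (-6)*(10) + (-7)
= -18 - 60 - 7 = -85

-85


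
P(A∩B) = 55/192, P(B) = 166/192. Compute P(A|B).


P(A|B) = P(A∩B)/P(B) = (55/192)/(166/192) = 55/166

55/166


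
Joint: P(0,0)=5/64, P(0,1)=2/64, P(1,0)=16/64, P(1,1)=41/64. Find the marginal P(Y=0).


P(Y=0) = P(0,0)+P(1,0) = 5/64 + 16/64 = 21/64

21/64


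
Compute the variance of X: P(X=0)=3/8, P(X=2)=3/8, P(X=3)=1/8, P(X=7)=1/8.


E[X] = 2, E[X^2] = 35/4
Var(X) = E[X^2] - (E[X])^2 = 35/4 - (2)^2 = 19/4

19/4


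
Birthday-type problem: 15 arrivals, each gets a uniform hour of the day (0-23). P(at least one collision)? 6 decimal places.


P(all different) = prod((24-i)/24 for i=0..14) = 0.003387
P(at least one match) = 1 - 0.003387 = 0.996613

0.996613


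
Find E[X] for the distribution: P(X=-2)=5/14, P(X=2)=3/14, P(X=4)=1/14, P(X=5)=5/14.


E[X] = sum(x * P(x))
= -2*5/14 + 2*3/14 + 4*1/14 + 5*5/14
= 25/14

25/14


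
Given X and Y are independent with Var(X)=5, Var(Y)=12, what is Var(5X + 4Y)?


Independence => Cov(X,Y)=0
Var(5X + 4Y) = 5^2*Var(X) + 4^2*Var(Y)
= 25*5 + 16*12 = 317

317


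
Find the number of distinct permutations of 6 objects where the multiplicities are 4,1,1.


6! = 720
Denominator: 4!=24 * 1!=1 * 1!=1
Coefficient = 720 / 24 = 30

30


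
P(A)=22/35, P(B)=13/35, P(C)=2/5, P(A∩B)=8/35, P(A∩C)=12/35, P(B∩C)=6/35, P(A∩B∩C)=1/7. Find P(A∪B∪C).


P(A∪B∪C) = P(A)+P(B)+P(C) - P(AB)-P(AC)-P(BC) + P(ABC)
= 22/35+13/35+2/5 - 8/35-12/35-6/35 + 1/7
= 4/5

4/5


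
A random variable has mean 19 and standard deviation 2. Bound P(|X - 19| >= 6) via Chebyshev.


k = 6/2 = 3
Chebyshev: P(|X-mu| >= k*sigma) <= 1/k^2 = 1/3^2 = 1/9

1/9


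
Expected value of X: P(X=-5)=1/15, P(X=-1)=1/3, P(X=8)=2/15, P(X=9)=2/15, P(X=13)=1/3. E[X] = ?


E[X] = sum(x * P(x))
= -5*1/15 - 1*1/3 + 8*2/15 + 9*2/15 + 13*1/3
= 89/15

89/15


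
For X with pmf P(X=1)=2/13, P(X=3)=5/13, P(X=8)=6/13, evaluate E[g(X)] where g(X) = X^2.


E[X^2] = sum(g(x)*P(x))
= 1*2/13 + 9*5/13 + 64*6/13
= 431/13

431/13


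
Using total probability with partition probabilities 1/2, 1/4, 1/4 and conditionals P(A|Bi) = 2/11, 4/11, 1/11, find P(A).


P(A) = P(A|B1)P(B1) + P(A|B2)P(B2) + P(A|B3)P(B3)
= 2/11*1/2 + 4/11*1/4 + 1/11*1/4
= 1/11 + 1/11 + 1/44 = 9/44

9/44


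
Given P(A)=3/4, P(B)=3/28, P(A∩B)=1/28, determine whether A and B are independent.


P(A)*P(B) = 3/4*3/28 = 9/112
P(A∩B) = 1/28 != 9/112, so not independent

No, A and B are not independent


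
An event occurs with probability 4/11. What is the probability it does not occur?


P(A') = 1 - P(A) = 1 - 4/11 = 7/11

7/11


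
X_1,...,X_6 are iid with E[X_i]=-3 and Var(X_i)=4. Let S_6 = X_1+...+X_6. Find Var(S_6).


By independence, Var(S_n) = n*Var(X_1) = 6*4 = 24

24


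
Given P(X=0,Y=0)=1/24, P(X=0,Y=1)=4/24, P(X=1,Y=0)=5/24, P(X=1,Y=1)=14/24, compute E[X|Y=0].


P(Y=0) = 6/24
E[X|Y=0] = (0*1 + 1*5)/6 = 5/6

5/6


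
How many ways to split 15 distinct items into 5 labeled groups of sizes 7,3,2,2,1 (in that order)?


15! = 1307674368000
Denominator: 7!=5040 * 3!=6 * 2!=2 * 2!=2 * 1!=1
Coefficient = 1307674368000 / 120960 = 10810800

10810800


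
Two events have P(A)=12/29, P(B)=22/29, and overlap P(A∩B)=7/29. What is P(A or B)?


P(A∪B) = P(A) + P(B) - P(A∩B)
= 12/29 + 22/29 - 7/29 = 27/29

27/29


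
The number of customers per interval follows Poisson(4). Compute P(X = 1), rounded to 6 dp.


P(X=1) = e^(-4) * 4^1 / 1!
≈ 0.01831563889 * 4 / 1
≈ 0.073263

0.073263


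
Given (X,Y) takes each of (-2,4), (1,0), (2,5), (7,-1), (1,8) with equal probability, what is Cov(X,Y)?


E[X]=9/5, E[Y]=16/5, E[XY]=3/5
Cov(X,Y) = E[XY] - E[X]E[Y] = 3/5 - 9/5*16/5 = -129/25

-129/25


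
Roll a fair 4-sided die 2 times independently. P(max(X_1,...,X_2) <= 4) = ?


P(max <= 4) = P(all X_i <= 4) = (P(X_1 <= 4))^2
= (4/4)^2 = 1^2 = 1

1


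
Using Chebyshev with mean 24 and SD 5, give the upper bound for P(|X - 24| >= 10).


k = 10/5 = 2
Chebyshev: P(|X-mu| >= k*sigma) <= 1/k^2 = 1/2^2 = 1/4

1/4


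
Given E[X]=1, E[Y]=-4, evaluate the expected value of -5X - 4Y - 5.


E[-5X - 4Y - 5] = -5*E[X] - 4*E[Y] - 5
= (-5)*(1) + (-4)*(-4) + (-5)
= -5 + 16 - 5 = 6

6


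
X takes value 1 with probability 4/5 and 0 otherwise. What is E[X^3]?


For Bernoulli: X in {0,1}
E[X^3] = 0^3*(1-4/5) + 1^3*4/5 = 4/5

4/5


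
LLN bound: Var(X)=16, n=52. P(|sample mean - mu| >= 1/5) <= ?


Var(Xbar) = Var(X)/n = 16/52
Chebyshev: P(|Xbar-mu| >= 1/5) <= Var(Xbar)/(1/5)^2 = (4/13)/(1/25) = 100/13
Bound exceeds 1, so trivial bound: 1

1


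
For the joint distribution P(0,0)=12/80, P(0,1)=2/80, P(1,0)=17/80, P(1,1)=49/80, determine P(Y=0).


P(Y=0) = P(0,0)+P(1,0) = 12/80 + 17/80 = 29/80

29/80


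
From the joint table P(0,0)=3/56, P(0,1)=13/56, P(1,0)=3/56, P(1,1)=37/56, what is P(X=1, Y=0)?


Read from table: P(X=1, Y=0) = 3/56

3/56


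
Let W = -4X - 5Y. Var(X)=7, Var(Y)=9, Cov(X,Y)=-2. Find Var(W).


Var(-4X - 5Y) = (-4)^2*Var(X) + (-5)^2*Var(Y) + 2*(-4)*(-5)*Cov(X,Y)
= 16*7 + 25*9 + 40*(-2)
= 112 + 225 - 80 = 257

257


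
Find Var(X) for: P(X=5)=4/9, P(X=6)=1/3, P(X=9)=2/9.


E[X] = 56/9, E[X^2] = 370/9
Var(X) = E[X^2] - (E[X])^2 = 370/9 - (56/9)^2 = 194/81

194/81


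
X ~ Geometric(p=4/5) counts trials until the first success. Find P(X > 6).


P(X > 6) = P(first 6 trials all fail) = (1-p)^6 = (1/5)^6 = 1/15625

1/15625


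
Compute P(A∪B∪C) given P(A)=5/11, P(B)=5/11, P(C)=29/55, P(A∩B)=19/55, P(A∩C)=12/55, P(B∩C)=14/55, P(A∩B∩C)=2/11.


P(A∪B∪C) = P(A)+P(B)+P(C) - P(AB)-P(AC)-P(BC) + P(ABC)
= 5/11+5/11+29/55 - 19/55-12/55-14/55 + 2/11
= 4/5

4/5


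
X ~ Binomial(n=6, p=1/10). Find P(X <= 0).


P(X<=0) = P(X=0)
= 531441/1000000
= 531441/1000000

531441/1000000


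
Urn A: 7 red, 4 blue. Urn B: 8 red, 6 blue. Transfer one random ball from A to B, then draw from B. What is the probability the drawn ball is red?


P(transfer red) = 7/11; P(transfer blue) = 4/11
If red transferred: Urn II has 9 red of 15, so P(red|red moved) = 3/5
If blue transferred: Urn II has 8 red of 15, so P(red|blue moved) = 8/15
By total probability: P(red) = 7/11*3/5 + 4/11*8/15 = 19/33

19/33


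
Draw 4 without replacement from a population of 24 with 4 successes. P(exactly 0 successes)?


P(X=0) = C(4,0)*C(20,4) / C(24,4)
= 1*4845 / 10626
= 4845/10626 = 1615/3542

1615/3542


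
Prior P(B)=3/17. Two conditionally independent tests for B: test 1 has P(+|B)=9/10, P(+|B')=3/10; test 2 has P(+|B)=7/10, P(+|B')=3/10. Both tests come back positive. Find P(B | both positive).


After test 1: P(+) = 9/10*3/17 + 3/10*14/17 = 69/170
P(B|+) = (27/170)/(69/170) = 9/23
After test 2 (use post1 as new prior): P(+) = 7/10*9/23 + 3/10*14/23 = 21/46
P(B|+,+) = (63/230)/(21/46) = 3/5

3/5
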